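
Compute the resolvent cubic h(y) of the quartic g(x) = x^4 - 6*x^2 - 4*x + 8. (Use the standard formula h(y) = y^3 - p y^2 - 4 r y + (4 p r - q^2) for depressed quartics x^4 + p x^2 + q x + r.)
h(y) = y^3 + 6*y^2 - 32*y - 208

Identify coefficients: p = -6, q = -4, r = 8.
Plug into h(y) = y^3 - p y^2 - 4 r y + (4 p r - q^2):
  h(y) = y^3 - (-6) y^2 - 4*(8) y + (4*(-6)*(8) - (-4)^2)
       = y^3 + (6) y^2 + (-32) y + (-208).
Simplifying: h(y) = y^3 + 6*y^2 - 32*y - 208.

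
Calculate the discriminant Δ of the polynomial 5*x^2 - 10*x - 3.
Δ = 160

For a quadratic a x^2 + b x + c the discriminant is Δ = b^2 - 4ac = (-10)^2 - 4*(5)*(-3) = 100 - (-60) = 160.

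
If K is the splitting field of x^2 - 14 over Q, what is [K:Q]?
[K:Q] = 2

The polynomial x^2 - 14 is irreducible over Q since 14 is not a perfect square. Its splitting field is Q(sqrt(14)), which has degree 2 over Q.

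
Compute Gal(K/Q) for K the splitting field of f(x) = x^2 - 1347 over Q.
Gal(K/Q) = Z/2Z (cyclic of order 2)

x^2 - 1347 is irreducible over Q since 1347 is not a rational square. The splitting field Q(sqrt(1347)) has degree 2 over Q, and its unique nontrivial automorphism is sqrt(1347) ↦ -sqrt(1347). Hence Gal(Q(sqrt(1347))/Q) = Z/2Z.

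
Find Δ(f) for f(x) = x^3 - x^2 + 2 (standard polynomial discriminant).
Δ = -100

For x^3 + a x^2 + b x + c the discriminant is Δ = 18 a b c - 4 a^3 c + a^2 b^2 - 4 b^3 - 27 c^2.
Plug a = -1, b = 0, c = 2:
  18*(-1)*(0)*(2) - 4*(-1)^3*(2) + (-1)^2*(0)^2 - 4*(0)^3 - 27*(2)^2
  = 0 + (8) + 0 + (0) + (-108)
  = -100.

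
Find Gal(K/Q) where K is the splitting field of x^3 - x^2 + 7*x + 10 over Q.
Gal(K/Q) = S_3 (symmetric group of order 6)

Compute the discriminant of x^3 + (-1)*x^2 + (7)*x + (10): Δ = -5243. Since Δ is not a rational square, the Galois group is not contained in A_3; it must be the full S_3 (irreducibility of the cubic rules out anything smaller).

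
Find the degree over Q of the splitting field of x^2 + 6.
[K:Q] = 2

The discriminant of x^2 + (0)*x + (6) is b^2 - 4c = 0 - (24) = -24. Since -24 is not a perfect square in Q, the polynomial is irreducible over Q. Its two roots generate a degree-2 extension, so [K:Q] = 2.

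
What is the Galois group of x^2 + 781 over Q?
Gal(K/Q) = Z/2Z (cyclic of order 2)

x^2 + 781 is irreducible over Q since -781 is not a rational square. The splitting field Q(sqrt(-781)) has degree 2 over Q, and its unique nontrivial automorphism is sqrt(-781) ↦ -sqrt(-781). Hence Gal(Q(sqrt(-781))/Q) = Z/2Z.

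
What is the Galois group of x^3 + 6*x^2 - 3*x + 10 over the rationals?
Gal(K/Q) = S_3 (symmetric group of order 6)

Compute the discriminant of x^3 + (6)*x^2 + (-3)*x + (10): Δ = -14148. Since Δ is not a rational square, the Galois group is not contained in A_3; it must be the full S_3 (irreducibility of the cubic rules out anything smaller).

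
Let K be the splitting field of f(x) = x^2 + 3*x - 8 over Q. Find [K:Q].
[K:Q] = 2

The discriminant of x^2 + (3)*x + (-8) is b^2 - 4c = 9 - (-32) = 41. Since 41 is not a perfect square in Q, the polynomial is irreducible over Q. Its two roots generate a degree-2 extension, so [K:Q] = 2.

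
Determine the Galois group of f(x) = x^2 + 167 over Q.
Gal(K/Q) = Z/2Z (cyclic of order 2)

x^2 + 167 is irreducible over Q since -167 is not a rational square. The splitting field Q(sqrt(-167)) has degree 2 over Q, and its unique nontrivial automorphism is sqrt(-167) ↦ -sqrt(-167). Hence Gal(Q(sqrt(-167))/Q) = Z/2Z.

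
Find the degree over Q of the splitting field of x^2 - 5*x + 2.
[K:Q] = 2

The discriminant of x^2 + (-5)*x + (2) is b^2 - 4c = 25 - (8) = 17. Since 17 is not a perfect square in Q, the polynomial is irreducible over Q. Its two roots generate a degree-2 extension, so [K:Q] = 2.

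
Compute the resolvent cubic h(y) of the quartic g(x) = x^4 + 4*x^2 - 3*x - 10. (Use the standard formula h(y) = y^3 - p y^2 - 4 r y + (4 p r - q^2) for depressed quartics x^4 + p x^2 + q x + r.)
h(y) = y^3 - 4*y^2 + 40*y - 169

Identify coefficients: p = 4, q = -3, r = -10.
Plug into h(y) = y^3 - p y^2 - 4 r y + (4 p r - q^2):
  h(y) = y^3 - (4) y^2 - 4*(-10) y + (4*(4)*(-10) - (-3)^2)
       = y^3 + (-4) y^2 + (40) y + (-169).
Simplifying: h(y) = y^3 - 4*y^2 + 40*y - 169.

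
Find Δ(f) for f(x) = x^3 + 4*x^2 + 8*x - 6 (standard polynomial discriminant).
Δ = -3916

For x^3 + a x^2 + b x + c the discriminant is Δ = 18 a b c - 4 a^3 c + a^2 b^2 - 4 b^3 - 27 c^2.
Plug a = 4, b = 8, c = -6:
  18*(4)*(8)*(-6) - 4*(4)^3*(-6) + (4)^2*(8)^2 - 4*(8)^3 - 27*(-6)^2
  = -3456 + (1536) + 1024 + (-2048) + (-972)
  = -3916.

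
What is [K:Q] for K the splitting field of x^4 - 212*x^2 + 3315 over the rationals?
[K:Q] = 4

f factors as (x^2 - 17)(x^2 - 195); the splitting field is K = Q(sqrt(17), sqrt(195)). Since 17, 195, and 3315 are all non-squares in Q, the three subfields Q(sqrt(17)), Q(sqrt(195)), Q(sqrt(3315)) are distinct degree-2 extensions, so [K:Q] = 4 (Klein four Galois group).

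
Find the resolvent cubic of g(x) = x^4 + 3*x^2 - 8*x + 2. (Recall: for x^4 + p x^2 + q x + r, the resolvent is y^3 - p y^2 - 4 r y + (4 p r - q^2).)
h(y) = y^3 - 3*y^2 - 8*y - 40

Identify coefficients: p = 3, q = -8, r = 2.
Plug into h(y) = y^3 - p y^2 - 4 r y + (4 p r - q^2):
  h(y) = y^3 - (3) y^2 - 4*(2) y + (4*(3)*(2) - (-8)^2)
       = y^3 + (-3) y^2 + (-8) y + (-40).
Simplifying: h(y) = y^3 - 3*y^2 - 8*y - 40.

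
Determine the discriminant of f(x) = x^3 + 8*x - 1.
Δ = -2075

For x^3 + a x^2 + b x + c the discriminant is Δ = 18 a b c - 4 a^3 c + a^2 b^2 - 4 b^3 - 27 c^2.
Plug a = 0, b = 8, c = -1:
  18*(0)*(8)*(-1) - 4*(0)^3*(-1) + (0)^2*(8)^2 - 4*(8)^3 - 27*(-1)^2
  = 0 + (0) + 0 + (-2048) + (-27)
  = -2075.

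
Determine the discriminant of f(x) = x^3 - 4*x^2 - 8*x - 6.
Δ = -2892

For x^3 + a x^2 + b x + c the discriminant is Δ = 18 a b c - 4 a^3 c + a^2 b^2 - 4 b^3 - 27 c^2.
Plug a = -4, b = -8, c = -6:
  18*(-4)*(-8)*(-6) - 4*(-4)^3*(-6) + (-4)^2*(-8)^2 - 4*(-8)^3 - 27*(-6)^2
  = -3456 + (-1536) + 1024 + (2048) + (-972)
  = -2892.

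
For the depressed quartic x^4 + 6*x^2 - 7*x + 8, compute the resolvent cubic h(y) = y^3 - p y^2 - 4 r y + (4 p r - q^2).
h(y) = y^3 - 6*y^2 - 32*y + 143

Identify coefficients: p = 6, q = -7, r = 8.
Plug into h(y) = y^3 - p y^2 - 4 r y + (4 p r - q^2):
  h(y) = y^3 - (6) y^2 - 4*(8) y + (4*(6)*(8) - (-7)^2)
       = y^3 + (-6) y^2 + (-32) y + (143).
Simplifying: h(y) = y^3 - 6*y^2 - 32*y + 143.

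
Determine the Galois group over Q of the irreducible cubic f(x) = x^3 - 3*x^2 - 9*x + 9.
Gal(K/Q) = S_3 (symmetric group of order 6)

Compute the discriminant of x^3 + (-3)*x^2 + (-9)*x + (9): Δ = 6804. Since Δ is not a rational square, the Galois group is not contained in A_3; it must be the full S_3 (irreducibility of the cubic rules out anything smaller).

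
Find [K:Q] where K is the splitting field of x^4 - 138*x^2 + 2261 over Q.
[K:Q] = 4

f factors as (x^2 - 119)(x^2 - 19); the splitting field is K = Q(sqrt(119), sqrt(19)). Since 119, 19, and 2261 are all non-squares in Q, the three subfields Q(sqrt(119)), Q(sqrt(19)), Q(sqrt(2261)) are distinct degree-2 extensions, so [K:Q] = 4 (Klein four Galois group).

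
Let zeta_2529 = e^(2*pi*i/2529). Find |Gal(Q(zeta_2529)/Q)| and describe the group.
|Gal(Q(zeta_2529)/Q)| = phi(2529) = 1680; group ≅ (Z/2529Z)^* ≅ Z/6Z × Z/280Z

The n-th cyclotomic polynomial Φ_2529(x) is the minimal polynomial of zeta_2529 over Q and has degree phi(2529) = 1680. So Q(zeta_2529) is a degree-1680 Galois extension with Galois group (Z/2529Z)^*. By CRT, (Z/2529Z)^* ≅ (Z/9Z)^* × (Z/281Z)^*. Each prime-power unit group is (Z/9Z)^* ≅ Z/6Z; (Z/281Z)^* ≅ Z/280Z. Hence Gal(Q(zeta_2529)/Q) ≅ Z/6Z × Z/280Z.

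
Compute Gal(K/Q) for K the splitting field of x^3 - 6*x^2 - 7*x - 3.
Gal(K/Q) = S_3 (symmetric group of order 6)

Compute the discriminant of x^3 + (-6)*x^2 + (-7)*x + (-3): Δ = -1967. Since Δ is not a rational square, the Galois group is not contained in A_3; it must be the full S_3 (irreducibility of the cubic rules out anything smaller).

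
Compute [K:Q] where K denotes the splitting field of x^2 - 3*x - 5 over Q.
[K:Q] = 2

The discriminant of x^2 + (-3)*x + (-5) is b^2 - 4c = 9 - (-20) = 29. Since 29 is not a perfect square in Q, the polynomial is irreducible over Q. Its two roots generate a degree-2 extension, so [K:Q] = 2.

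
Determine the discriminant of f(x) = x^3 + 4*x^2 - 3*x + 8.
Δ = -5252

For x^3 + a x^2 + b x + c the discriminant is Δ = 18 a b c - 4 a^3 c + a^2 b^2 - 4 b^3 - 27 c^2.
Plug a = 4, b = -3, c = 8:
  18*(4)*(-3)*(8) - 4*(4)^3*(8) + (4)^2*(-3)^2 - 4*(-3)^3 - 27*(8)^2
  = -1728 + (-2048) + 144 + (108) + (-1728)
  = -5252.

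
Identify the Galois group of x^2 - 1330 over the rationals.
Gal(K/Q) = Z/2Z (cyclic of order 2)

x^2 - 1330 is irreducible over Q since 1330 is not a rational square. The splitting field Q(sqrt(1330)) has degree 2 over Q, and its unique nontrivial automorphism is sqrt(1330) ↦ -sqrt(1330). Hence Gal(Q(sqrt(1330))/Q) = Z/2Z.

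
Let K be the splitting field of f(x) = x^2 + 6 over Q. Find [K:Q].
[K:Q] = 2

The discriminant of x^2 + (0)*x + (6) is b^2 - 4c = 0 - (24) = -24. Since -24 is not a perfect square in Q, the polynomial is irreducible over Q. Its two roots generate a degree-2 extension, so [K:Q] = 2.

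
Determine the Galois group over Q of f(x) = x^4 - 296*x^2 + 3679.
Gal(K/Q) = V_4 (Klein four-group, Z/2Z × Z/2Z)

f factors as (x^2 - 283)(x^2 - 13), so the splitting field is K = Q(sqrt(283), sqrt(13)). The elements 283, 13, 3679 are all non-squares in Q, so sqrt(283) and sqrt(13) generate independent quadratic extensions. Thus [K:Q] = 4 and Gal(K/Q) is generated by the two order-2 automorphisms sqrt(283) ↦ -sqrt(283) and sqrt(13) ↦ -sqrt(13), giving V_4.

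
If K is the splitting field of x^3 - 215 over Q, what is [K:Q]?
[K:Q] = 6

x^3 - 215 has one real root r = 215^(1/3) and two complex roots r*zeta_3, r*zeta_3^2 where zeta_3 = e^(2*pi*i/3). The splitting field is Q(r, zeta_3). [Q(r):Q] = 3 and [Q(zeta_3):Q] = 2 with gcd = 1, so [Q(r, zeta_3):Q] = 3 * 2 = 6.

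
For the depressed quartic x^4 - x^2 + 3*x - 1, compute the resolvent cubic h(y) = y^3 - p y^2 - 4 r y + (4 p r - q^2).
h(y) = y^3 + y^2 + 4*y - 5

Identify coefficients: p = -1, q = 3, r = -1.
Plug into h(y) = y^3 - p y^2 - 4 r y + (4 p r - q^2):
  h(y) = y^3 - (-1) y^2 - 4*(-1) y + (4*(-1)*(-1) - (3)^2)
       = y^3 + (1) y^2 + (4) y + (-5).
Simplifying: h(y) = y^3 + y^2 + 4*y - 5.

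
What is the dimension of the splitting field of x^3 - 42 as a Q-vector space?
[K:Q] = 6

x^3 - 42 has one real root r = 42^(1/3) and two complex roots r*zeta_3, r*zeta_3^2 where zeta_3 = e^(2*pi*i/3). The splitting field is Q(r, zeta_3). [Q(r):Q] = 3 and [Q(zeta_3):Q] = 2 with gcd = 1, so [Q(r, zeta_3):Q] = 3 * 2 = 6.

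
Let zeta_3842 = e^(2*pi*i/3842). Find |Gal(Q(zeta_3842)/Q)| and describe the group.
|Gal(Q(zeta_3842)/Q)| = phi(3842) = 1792; group ≅ (Z/3842Z)^* ≅ Z/16Z × Z/112Z

The n-th cyclotomic polynomial Φ_3842(x) is the minimal polynomial of zeta_3842 over Q and has degree phi(3842) = 1792. So Q(zeta_3842) is a degree-1792 Galois extension with Galois group (Z/3842Z)^*. By CRT, (Z/3842Z)^* ≅ (Z/2Z)^* × (Z/17Z)^* × (Z/113Z)^*. Each prime-power unit group is (Z/2Z)^* ≅ trivial group (order 1); (Z/17Z)^* ≅ Z/16Z; (Z/113Z)^* ≅ Z/112Z. Hence Gal(Q(zeta_3842)/Q) ≅ Z/16Z × Z/112Z.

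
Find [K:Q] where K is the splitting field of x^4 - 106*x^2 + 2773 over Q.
[K:Q] = 4

f factors as (x^2 - 59)(x^2 - 47); the splitting field is K = Q(sqrt(59), sqrt(47)). Since 59, 47, and 2773 are all non-squares in Q, the three subfields Q(sqrt(59)), Q(sqrt(47)), Q(sqrt(2773)) are distinct degree-2 extensions, so [K:Q] = 4 (Klein four Galois group).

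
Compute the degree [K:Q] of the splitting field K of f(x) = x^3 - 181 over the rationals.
[K:Q] = 6

x^3 - 181 has one real root r = 181^(1/3) and two complex roots r*zeta_3, r*zeta_3^2 where zeta_3 = e^(2*pi*i/3). The splitting field is Q(r, zeta_3). [Q(r):Q] = 3 and [Q(zeta_3):Q] = 2 with gcd = 1, so [Q(r, zeta_3):Q] = 3 * 2 = 6.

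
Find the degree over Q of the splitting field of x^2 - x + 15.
[K:Q] = 2

The discriminant of x^2 + (-1)*x + (15) is b^2 - 4c = 1 - (60) = -59. Since -59 is not a perfect square in Q, the polynomial is irreducible over Q. Its two roots generate a degree-2 extension, so [K:Q] = 2.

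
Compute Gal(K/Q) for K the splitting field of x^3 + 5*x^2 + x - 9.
Gal(K/Q) = S_3 (symmetric group of order 6)

Compute the discriminant of x^3 + (5)*x^2 + (1)*x + (-9): Δ = 1524. Since Δ is not a rational square, the Galois group is not contained in A_3; it must be the full S_3 (irreducibility of the cubic rules out anything smaller).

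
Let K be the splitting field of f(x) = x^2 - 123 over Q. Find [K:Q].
[K:Q] = 2

The polynomial x^2 - 123 is irreducible over Q since 123 is not a perfect square. Its splitting field is Q(sqrt(123)), which has degree 2 over Q.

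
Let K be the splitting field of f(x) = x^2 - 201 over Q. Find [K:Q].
[K:Q] = 2

The polynomial x^2 - 201 is irreducible over Q since 201 is not a perfect square. Its splitting field is Q(sqrt(201)), which has degree 2 over Q.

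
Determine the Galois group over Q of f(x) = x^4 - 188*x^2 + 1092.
Gal(K/Q) = V_4 (Klein four-group, Z/2Z × Z/2Z)

f factors as (x^2 - 6)(x^2 - 182), so the splitting field is K = Q(sqrt(6), sqrt(182)). The elements 6, 182, 1092 are all non-squares in Q, so sqrt(6) and sqrt(182) generate independent quadratic extensions. Thus [K:Q] = 4 and Gal(K/Q) is generated by the two order-2 automorphisms sqrt(6) ↦ -sqrt(6) and sqrt(182) ↦ -sqrt(182), giving V_4.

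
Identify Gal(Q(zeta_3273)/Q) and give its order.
|Gal(Q(zeta_3273)/Q)| = phi(3273) = 2180; group ≅ (Z/3273Z)^* ≅ Z/2Z × Z/1090Z

The n-th cyclotomic polynomial Φ_3273(x) is the minimal polynomial of zeta_3273 over Q and has degree phi(3273) = 2180. So Q(zeta_3273) is a degree-2180 Galois extension with Galois group (Z/3273Z)^*. By CRT, (Z/3273Z)^* ≅ (Z/3Z)^* × (Z/1091Z)^*. Each prime-power unit group is (Z/3Z)^* ≅ Z/2Z; (Z/1091Z)^* ≅ Z/1090Z. Hence Gal(Q(zeta_3273)/Q) ≅ Z/2Z × Z/1090Z.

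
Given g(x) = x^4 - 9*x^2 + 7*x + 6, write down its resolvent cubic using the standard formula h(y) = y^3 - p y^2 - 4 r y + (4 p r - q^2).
h(y) = y^3 + 9*y^2 - 24*y - 265

Identify coefficients: p = -9, q = 7, r = 6.
Plug into h(y) = y^3 - p y^2 - 4 r y + (4 p r - q^2):
  h(y) = y^3 - (-9) y^2 - 4*(6) y + (4*(-9)*(6) - (7)^2)
       = y^3 + (9) y^2 + (-24) y + (-265).
Simplifying: h(y) = y^3 + 9*y^2 - 24*y - 265.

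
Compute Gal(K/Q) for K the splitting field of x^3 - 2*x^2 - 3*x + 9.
Gal(K/Q) = S_3 (symmetric group of order 6)

Compute the discriminant of x^3 + (-2)*x^2 + (-3)*x + (9): Δ = -783. Since Δ is not a rational square, the Galois group is not contained in A_3; it must be the full S_3 (irreducibility of the cubic rules out anything smaller).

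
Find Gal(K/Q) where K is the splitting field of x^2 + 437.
Gal(K/Q) = Z/2Z (cyclic of order 2)

x^2 + 437 is irreducible over Q since -437 is not a rational square. The splitting field Q(sqrt(-437)) has degree 2 over Q, and its unique nontrivial automorphism is sqrt(-437) ↦ -sqrt(-437). Hence Gal(Q(sqrt(-437))/Q) = Z/2Z.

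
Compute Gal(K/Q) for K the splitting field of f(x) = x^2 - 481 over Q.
Gal(K/Q) = Z/2Z (cyclic of order 2)

x^2 - 481 is irreducible over Q since 481 is not a rational square. The splitting field Q(sqrt(481)) has degree 2 over Q, and its unique nontrivial automorphism is sqrt(481) ↦ -sqrt(481). Hence Gal(Q(sqrt(481))/Q) = Z/2Z.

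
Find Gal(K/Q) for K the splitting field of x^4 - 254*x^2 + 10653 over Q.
Gal(K/Q) = V_4 (Klein four-group, Z/2Z × Z/2Z)

f factors as (x^2 - 53)(x^2 - 201), so the splitting field is K = Q(sqrt(53), sqrt(201)). The elements 53, 201, 10653 are all non-squares in Q, so sqrt(53) and sqrt(201) generate independent quadratic extensions. Thus [K:Q] = 4 and Gal(K/Q) is generated by the two order-2 automorphisms sqrt(53) ↦ -sqrt(53) and sqrt(201) ↦ -sqrt(201), giving V_4.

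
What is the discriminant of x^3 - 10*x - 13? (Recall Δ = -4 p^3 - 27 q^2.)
Δ = -563

For a depressed cubic x^3 + p x + q the discriminant is Δ = -4 p^3 - 27 q^2 = -4*(-10)^3 - 27*(-13)^2 = 4000 - 4563 = -563.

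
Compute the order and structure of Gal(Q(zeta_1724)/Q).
|Gal(Q(zeta_1724)/Q)| = phi(1724) = 860; group ≅ (Z/1724Z)^* ≅ Z/2Z × Z/430Z

The n-th cyclotomic polynomial Φ_1724(x) is the minimal polynomial of zeta_1724 over Q and has degree phi(1724) = 860. So Q(zeta_1724) is a degree-860 Galois extension with Galois group (Z/1724Z)^*. By CRT, (Z/1724Z)^* ≅ (Z/4Z)^* × (Z/431Z)^*. Each prime-power unit group is (Z/4Z)^* ≅ Z/2Z; (Z/431Z)^* ≅ Z/430Z. Hence Gal(Q(zeta_1724)/Q) ≅ Z/2Z × Z/430Z.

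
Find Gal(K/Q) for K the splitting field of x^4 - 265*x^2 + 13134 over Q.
Gal(K/Q) = V_4 (Klein four-group, Z/2Z × Z/2Z)

f factors as (x^2 - 199)(x^2 - 66), so the splitting field is K = Q(sqrt(199), sqrt(66)). The elements 199, 66, 13134 are all non-squares in Q, so sqrt(199) and sqrt(66) generate independent quadratic extensions. Thus [K:Q] = 4 and Gal(K/Q) is generated by the two order-2 automorphisms sqrt(199) ↦ -sqrt(199) and sqrt(66) ↦ -sqrt(66), giving V_4.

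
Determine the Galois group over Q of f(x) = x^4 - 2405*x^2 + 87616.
Gal(K/Q) = Z/2Z (cyclic of order 2)

f factors as (x^2 - 37)(x^2 - 2368), so the splitting field is K = Q(sqrt(37), sqrt(2368)). The squarefree part of 37 is 37 and the squarefree part of 2368 is also 37, so sqrt(37) and sqrt(2368) are both rational multiples of sqrt(37). Hence Q(sqrt(37)) = Q(sqrt(2368)) = Q(sqrt(37)), and the splitting field collapses to a single degree-2 extension with Galois group Z/2Z.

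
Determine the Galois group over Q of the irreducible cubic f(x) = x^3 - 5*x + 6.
Gal(K/Q) = S_3 (symmetric group of order 6)

Compute the discriminant of x^3 + (0)*x^2 + (-5)*x + (6): Δ = -472. Since Δ is not a rational square, the Galois group is not contained in A_3; it must be the full S_3 (irreducibility of the cubic rules out anything smaller).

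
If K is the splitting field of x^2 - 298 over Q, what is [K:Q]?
[K:Q] = 2

The polynomial x^2 - 298 is irreducible over Q since 298 is not a perfect square. Its splitting field is Q(sqrt(298)), which has degree 2 over Q.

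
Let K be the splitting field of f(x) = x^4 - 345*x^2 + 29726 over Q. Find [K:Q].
[K:Q] = 4

f factors as (x^2 - 167)(x^2 - 178); the splitting field is K = Q(sqrt(167), sqrt(178)). Since 167, 178, and 29726 are all non-squares in Q, the three subfields Q(sqrt(167)), Q(sqrt(178)), Q(sqrt(29726)) are distinct degree-2 extensions, so [K:Q] = 4 (Klein four Galois group).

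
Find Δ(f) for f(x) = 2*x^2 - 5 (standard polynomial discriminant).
Δ = 40

For a quadratic a x^2 + b x + c the discriminant is Δ = b^2 - 4ac = (0)^2 - 4*(2)*(-5) = 0 - (-40) = 40.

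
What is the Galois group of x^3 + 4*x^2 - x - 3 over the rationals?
Gal(K/Q) = S_3 (symmetric group of order 6)

Compute the discriminant of x^3 + (4)*x^2 + (-1)*x + (-3): Δ = 761. Since Δ is not a rational square, the Galois group is not contained in A_3; it must be the full S_3 (irreducibility of the cubic rules out anything smaller).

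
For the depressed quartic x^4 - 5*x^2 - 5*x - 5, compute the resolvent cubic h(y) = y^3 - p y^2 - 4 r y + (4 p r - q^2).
h(y) = y^3 + 5*y^2 + 20*y + 75

Identify coefficients: p = -5, q = -5, r = -5.
Plug into h(y) = y^3 - p y^2 - 4 r y + (4 p r - q^2):
  h(y) = y^3 - (-5) y^2 - 4*(-5) y + (4*(-5)*(-5) - (-5)^2)
       = y^3 + (5) y^2 + (20) y + (75).
Simplifying: h(y) = y^3 + 5*y^2 + 20*y + 75.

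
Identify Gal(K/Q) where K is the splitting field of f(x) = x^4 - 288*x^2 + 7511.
Gal(K/Q) = V_4 (Klein four-group, Z/2Z × Z/2Z)

f factors as (x^2 - 29)(x^2 - 259), so the splitting field is K = Q(sqrt(29), sqrt(259)). The elements 29, 259, 7511 are all non-squares in Q, so sqrt(29) and sqrt(259) generate independent quadratic extensions. Thus [K:Q] = 4 and Gal(K/Q) is generated by the two order-2 automorphisms sqrt(29) ↦ -sqrt(29) and sqrt(259) ↦ -sqrt(259), giving V_4.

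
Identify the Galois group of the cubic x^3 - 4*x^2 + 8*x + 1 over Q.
Gal(K/Q) = S_3 (symmetric group of order 6)

Compute the discriminant of x^3 + (-4)*x^2 + (8)*x + (1): Δ = -1371. Since Δ is not a rational square, the Galois group is not contained in A_3; it must be the full S_3 (irreducibility of the cubic rules out anything smaller).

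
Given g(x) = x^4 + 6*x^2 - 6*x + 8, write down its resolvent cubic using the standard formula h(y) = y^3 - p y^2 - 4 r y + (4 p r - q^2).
h(y) = y^3 - 6*y^2 - 32*y + 156

Identify coefficients: p = 6, q = -6, r = 8.
Plug into h(y) = y^3 - p y^2 - 4 r y + (4 p r - q^2):
  h(y) = y^3 - (6) y^2 - 4*(8) y + (4*(6)*(8) - (-6)^2)
       = y^3 + (-6) y^2 + (-32) y + (156).
Simplifying: h(y) = y^3 - 6*y^2 - 32*y + 156.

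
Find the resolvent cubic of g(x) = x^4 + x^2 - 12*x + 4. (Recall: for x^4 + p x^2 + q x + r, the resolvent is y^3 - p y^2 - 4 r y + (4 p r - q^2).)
h(y) = y^3 - y^2 - 16*y - 128

Identify coefficients: p = 1, q = -12, r = 4.
Plug into h(y) = y^3 - p y^2 - 4 r y + (4 p r - q^2):
  h(y) = y^3 - (1) y^2 - 4*(4) y + (4*(1)*(4) - (-12)^2)
       = y^3 + (-1) y^2 + (-16) y + (-128).
Simplifying: h(y) = y^3 - y^2 - 16*y - 128.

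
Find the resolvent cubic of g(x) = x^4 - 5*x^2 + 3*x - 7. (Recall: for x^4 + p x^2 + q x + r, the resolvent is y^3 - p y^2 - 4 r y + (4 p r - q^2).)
h(y) = y^3 + 5*y^2 + 28*y + 131

Identify coefficients: p = -5, q = 3, r = -7.
Plug into h(y) = y^3 - p y^2 - 4 r y + (4 p r - q^2):
  h(y) = y^3 - (-5) y^2 - 4*(-7) y + (4*(-5)*(-7) - (3)^2)
       = y^3 + (5) y^2 + (28) y + (131).
Simplifying: h(y) = y^3 + 5*y^2 + 28*y + 131.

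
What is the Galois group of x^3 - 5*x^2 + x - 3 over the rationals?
Gal(K/Q) = S_3 (symmetric group of order 6)

Compute the discriminant of x^3 + (-5)*x^2 + (1)*x + (-3): Δ = -1452. Since Δ is not a rational square, the Galois group is not contained in A_3; it must be the full S_3 (irreducibility of the cubic rules out anything smaller).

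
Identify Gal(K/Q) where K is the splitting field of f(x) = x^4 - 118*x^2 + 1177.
Gal(K/Q) = V_4 (Klein four-group, Z/2Z × Z/2Z)

f factors as (x^2 - 107)(x^2 - 11), so the splitting field is K = Q(sqrt(107), sqrt(11)). The elements 107, 11, 1177 are all non-squares in Q, so sqrt(107) and sqrt(11) generate independent quadratic extensions. Thus [K:Q] = 4 and Gal(K/Q) is generated by the two order-2 automorphisms sqrt(107) ↦ -sqrt(107) and sqrt(11) ↦ -sqrt(11), giving V_4.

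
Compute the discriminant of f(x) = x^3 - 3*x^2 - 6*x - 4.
Δ = -972

For x^3 + a x^2 + b x + c the discriminant is Δ = 18 a b c - 4 a^3 c + a^2 b^2 - 4 b^3 - 27 c^2.
Plug a = -3, b = -6, c = -4:
  18*(-3)*(-6)*(-4) - 4*(-3)^3*(-4) + (-3)^2*(-6)^2 - 4*(-6)^3 - 27*(-4)^2
  = -1296 + (-432) + 324 + (864) + (-432)
  = -972.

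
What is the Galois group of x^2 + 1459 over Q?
Gal(K/Q) = Z/2Z (cyclic of order 2)

x^2 + 1459 is irreducible over Q since -1459 is not a rational square. The splitting field Q(sqrt(-1459)) has degree 2 over Q, and its unique nontrivial automorphism is sqrt(-1459) ↦ -sqrt(-1459). Hence Gal(Q(sqrt(-1459))/Q) = Z/2Z.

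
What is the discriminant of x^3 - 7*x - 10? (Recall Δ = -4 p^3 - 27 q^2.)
Δ = -1328

For a depressed cubic x^3 + p x + q the discriminant is Δ = -4 p^3 - 27 q^2 = -4*(-7)^3 - 27*(-10)^2 = 1372 - 2700 = -1328.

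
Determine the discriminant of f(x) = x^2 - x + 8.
Δ = -31

For a quadratic a x^2 + b x + c the discriminant is Δ = b^2 - 4ac = (-1)^2 - 4*(1)*(8) = 1 - (32) = -31.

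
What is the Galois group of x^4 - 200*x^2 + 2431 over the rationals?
Gal(K/Q) = V_4 (Klein four-group, Z/2Z × Z/2Z)

f factors as (x^2 - 187)(x^2 - 13), so the splitting field is K = Q(sqrt(187), sqrt(13)). The elements 187, 13, 2431 are all non-squares in Q, so sqrt(187) and sqrt(13) generate independent quadratic extensions. Thus [K:Q] = 4 and Gal(K/Q) is generated by the two order-2 automorphisms sqrt(187) ↦ -sqrt(187) and sqrt(13) ↦ -sqrt(13), giving V_4.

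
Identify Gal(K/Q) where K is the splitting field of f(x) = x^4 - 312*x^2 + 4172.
Gal(K/Q) = V_4 (Klein four-group, Z/2Z × Z/2Z)

f factors as (x^2 - 298)(x^2 - 14), so the splitting field is K = Q(sqrt(298), sqrt(14)). The elements 298, 14, 4172 are all non-squares in Q, so sqrt(298) and sqrt(14) generate independent quadratic extensions. Thus [K:Q] = 4 and Gal(K/Q) is generated by the two order-2 automorphisms sqrt(298) ↦ -sqrt(298) and sqrt(14) ↦ -sqrt(14), giving V_4.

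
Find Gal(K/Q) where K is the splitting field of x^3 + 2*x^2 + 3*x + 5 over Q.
Gal(K/Q) = S_3 (symmetric group of order 6)

Compute the discriminant of x^3 + (2)*x^2 + (3)*x + (5): Δ = -367. Since Δ is not a rational square, the Galois group is not contained in A_3; it must be the full S_3 (irreducibility of the cubic rules out anything smaller).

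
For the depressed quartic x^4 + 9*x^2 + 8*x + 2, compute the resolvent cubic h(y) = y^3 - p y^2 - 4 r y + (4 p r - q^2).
h(y) = y^3 - 9*y^2 - 8*y + 8

Identify coefficients: p = 9, q = 8, r = 2.
Plug into h(y) = y^3 - p y^2 - 4 r y + (4 p r - q^2):
  h(y) = y^3 - (9) y^2 - 4*(2) y + (4*(9)*(2) - (8)^2)
       = y^3 + (-9) y^2 + (-8) y + (8).
Simplifying: h(y) = y^3 - 9*y^2 - 8*y + 8.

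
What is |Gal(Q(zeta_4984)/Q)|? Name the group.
|Gal(Q(zeta_4984)/Q)| = phi(4984) = 2112; group ≅ (Z/4984Z)^* ≅ Z/2Z × Z/2Z × Z/6Z × Z/88Z

The n-th cyclotomic polynomial Φ_4984(x) is the minimal polynomial of zeta_4984 over Q and has degree phi(4984) = 2112. So Q(zeta_4984) is a degree-2112 Galois extension with Galois group (Z/4984Z)^*. By CRT, (Z/4984Z)^* ≅ (Z/8Z)^* × (Z/7Z)^* × (Z/89Z)^*. Each prime-power unit group is (Z/8Z)^* ≅ Z/2Z × Z/2Z; (Z/7Z)^* ≅ Z/6Z; (Z/89Z)^* ≅ Z/88Z. Hence Gal(Q(zeta_4984)/Q) ≅ Z/2Z × Z/2Z × Z/6Z × Z/88Z.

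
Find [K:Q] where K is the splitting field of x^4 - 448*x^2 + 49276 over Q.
[K:Q] = 4

f factors as (x^2 - 254)(x^2 - 194); the splitting field is K = Q(sqrt(254), sqrt(194)). Since 254, 194, and 49276 are all non-squares in Q, the three subfields Q(sqrt(254)), Q(sqrt(194)), Q(sqrt(49276)) are distinct degree-2 extensions, so [K:Q] = 4 (Klein four Galois group).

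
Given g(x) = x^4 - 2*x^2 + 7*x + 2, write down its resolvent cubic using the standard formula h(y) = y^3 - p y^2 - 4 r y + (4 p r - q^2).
h(y) = y^3 + 2*y^2 - 8*y - 65

Identify coefficients: p = -2, q = 7, r = 2.
Plug into h(y) = y^3 - p y^2 - 4 r y + (4 p r - q^2):
  h(y) = y^3 - (-2) y^2 - 4*(2) y + (4*(-2)*(2) - (7)^2)
       = y^3 + (2) y^2 + (-8) y + (-65).
Simplifying: h(y) = y^3 + 2*y^2 - 8*y - 65.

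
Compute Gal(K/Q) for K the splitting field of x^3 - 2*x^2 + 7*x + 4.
Gal(K/Q) = S_3 (symmetric group of order 6)

Compute the discriminant of x^3 + (-2)*x^2 + (7)*x + (4): Δ = -2488. Since Δ is not a rational square, the Galois group is not contained in A_3; it must be the full S_3 (irreducibility of the cubic rules out anything smaller).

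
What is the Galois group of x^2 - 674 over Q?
Gal(K/Q) = Z/2Z (cyclic of order 2)

x^2 - 674 is irreducible over Q since 674 is not a rational square. The splitting field Q(sqrt(674)) has degree 2 over Q, and its unique nontrivial automorphism is sqrt(674) ↦ -sqrt(674). Hence Gal(Q(sqrt(674))/Q) = Z/2Z.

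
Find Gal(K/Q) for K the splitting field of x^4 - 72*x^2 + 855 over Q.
Gal(K/Q) = V_4 (Klein four-group, Z/2Z × Z/2Z)

f factors as (x^2 - 57)(x^2 - 15), so the splitting field is K = Q(sqrt(57), sqrt(15)). The elements 57, 15, 855 are all non-squares in Q, so sqrt(57) and sqrt(15) generate independent quadratic extensions. Thus [K:Q] = 4 and Gal(K/Q) is generated by the two order-2 automorphisms sqrt(57) ↦ -sqrt(57) and sqrt(15) ↦ -sqrt(15), giving V_4.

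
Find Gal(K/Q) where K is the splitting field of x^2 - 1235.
Gal(K/Q) = Z/2Z (cyclic of order 2)

x^2 - 1235 is irreducible over Q since 1235 is not a rational square. The splitting field Q(sqrt(1235)) has degree 2 over Q, and its unique nontrivial automorphism is sqrt(1235) ↦ -sqrt(1235). Hence Gal(Q(sqrt(1235))/Q) = Z/2Z.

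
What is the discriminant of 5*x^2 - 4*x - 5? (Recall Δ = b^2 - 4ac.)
Δ = 116

For a quadratic a x^2 + b x + c the discriminant is Δ = b^2 - 4ac = (-4)^2 - 4*(5)*(-5) = 16 - (-100) = 116.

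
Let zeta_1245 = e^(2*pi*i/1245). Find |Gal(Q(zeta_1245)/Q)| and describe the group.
|Gal(Q(zeta_1245)/Q)| = phi(1245) = 656; group ≅ (Z/1245Z)^* ≅ Z/2Z × Z/4Z × Z/82Z

The n-th cyclotomic polynomial Φ_1245(x) is the minimal polynomial of zeta_1245 over Q and has degree phi(1245) = 656. So Q(zeta_1245) is a degree-656 Galois extension with Galois group (Z/1245Z)^*. By CRT, (Z/1245Z)^* ≅ (Z/3Z)^* × (Z/5Z)^* × (Z/83Z)^*. Each prime-power unit group is (Z/3Z)^* ≅ Z/2Z; (Z/5Z)^* ≅ Z/4Z; (Z/83Z)^* ≅ Z/82Z. Hence Gal(Q(zeta_1245)/Q) ≅ Z/2Z × Z/4Z × Z/82Z.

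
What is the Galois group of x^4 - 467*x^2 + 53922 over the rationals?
Gal(K/Q) = V_4 (Klein four-group, Z/2Z × Z/2Z)

f factors as (x^2 - 209)(x^2 - 258), so the splitting field is K = Q(sqrt(209), sqrt(258)). The elements 209, 258, 53922 are all non-squares in Q, so sqrt(209) and sqrt(258) generate independent quadratic extensions. Thus [K:Q] = 4 and Gal(K/Q) is generated by the two order-2 automorphisms sqrt(209) ↦ -sqrt(209) and sqrt(258) ↦ -sqrt(258), giving V_4.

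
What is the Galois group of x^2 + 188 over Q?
Gal(K/Q) = Z/2Z (cyclic of order 2)

x^2 + 188 is irreducible over Q since -188 is not a rational square. The splitting field Q(sqrt(-188)) has degree 2 over Q, and its unique nontrivial automorphism is sqrt(-188) ↦ -sqrt(-188). Hence Gal(Q(sqrt(-188))/Q) = Z/2Z.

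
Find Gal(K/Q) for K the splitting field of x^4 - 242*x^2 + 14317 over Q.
Gal(K/Q) = V_4 (Klein four-group, Z/2Z × Z/2Z)

f factors as (x^2 - 103)(x^2 - 139), so the splitting field is K = Q(sqrt(103), sqrt(139)). The elements 103, 139, 14317 are all non-squares in Q, so sqrt(103) and sqrt(139) generate independent quadratic extensions. Thus [K:Q] = 4 and Gal(K/Q) is generated by the two order-2 automorphisms sqrt(103) ↦ -sqrt(103) and sqrt(139) ↦ -sqrt(139), giving V_4.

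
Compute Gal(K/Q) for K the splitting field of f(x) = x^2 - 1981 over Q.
Gal(K/Q) = Z/2Z (cyclic of order 2)

x^2 - 1981 is irreducible over Q since 1981 is not a rational square. The splitting field Q(sqrt(1981)) has degree 2 over Q, and its unique nontrivial automorphism is sqrt(1981) ↦ -sqrt(1981). Hence Gal(Q(sqrt(1981))/Q) = Z/2Z.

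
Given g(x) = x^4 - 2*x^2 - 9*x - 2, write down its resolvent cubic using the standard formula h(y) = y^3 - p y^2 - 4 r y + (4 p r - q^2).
h(y) = y^3 + 2*y^2 + 8*y - 65

Identify coefficients: p = -2, q = -9, r = -2.
Plug into h(y) = y^3 - p y^2 - 4 r y + (4 p r - q^2):
  h(y) = y^3 - (-2) y^2 - 4*(-2) y + (4*(-2)*(-2) - (-9)^2)
       = y^3 + (2) y^2 + (8) y + (-65).
Simplifying: h(y) = y^3 + 2*y^2 + 8*y - 65.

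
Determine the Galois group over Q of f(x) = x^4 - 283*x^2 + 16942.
Gal(K/Q) = V_4 (Klein four-group, Z/2Z × Z/2Z)

f factors as (x^2 - 86)(x^2 - 197), so the splitting field is K = Q(sqrt(86), sqrt(197)). The elements 86, 197, 16942 are all non-squares in Q, so sqrt(86) and sqrt(197) generate independent quadratic extensions. Thus [K:Q] = 4 and Gal(K/Q) is generated by the two order-2 automorphisms sqrt(86) ↦ -sqrt(86) and sqrt(197) ↦ -sqrt(197), giving V_4.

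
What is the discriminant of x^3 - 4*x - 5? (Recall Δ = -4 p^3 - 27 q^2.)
Δ = -419

For a depressed cubic x^3 + p x + q the discriminant is Δ = -4 p^3 - 27 q^2 = -4*(-4)^3 - 27*(-5)^2 = 256 - 675 = -419.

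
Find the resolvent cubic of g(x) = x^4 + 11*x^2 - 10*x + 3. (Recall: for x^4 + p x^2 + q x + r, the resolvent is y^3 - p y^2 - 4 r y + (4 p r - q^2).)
h(y) = y^3 - 11*y^2 - 12*y + 32

Identify coefficients: p = 11, q = -10, r = 3.
Plug into h(y) = y^3 - p y^2 - 4 r y + (4 p r - q^2):
  h(y) = y^3 - (11) y^2 - 4*(3) y + (4*(11)*(3) - (-10)^2)
       = y^3 + (-11) y^2 + (-12) y + (32).
Simplifying: h(y) = y^3 - 11*y^2 - 12*y + 32.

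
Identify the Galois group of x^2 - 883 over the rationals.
Gal(K/Q) = Z/2Z (cyclic of order 2)

x^2 - 883 is irreducible over Q since 883 is not a rational square. The splitting field Q(sqrt(883)) has degree 2 over Q, and its unique nontrivial automorphism is sqrt(883) ↦ -sqrt(883). Hence Gal(Q(sqrt(883))/Q) = Z/2Z.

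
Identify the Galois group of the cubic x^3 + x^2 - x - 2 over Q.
Gal(K/Q) = S_3 (symmetric group of order 6)

Compute the discriminant of x^3 + (1)*x^2 + (-1)*x + (-2): Δ = -59. Since Δ is not a rational square, the Galois group is not contained in A_3; it must be the full S_3 (irreducibility of the cubic rules out anything smaller).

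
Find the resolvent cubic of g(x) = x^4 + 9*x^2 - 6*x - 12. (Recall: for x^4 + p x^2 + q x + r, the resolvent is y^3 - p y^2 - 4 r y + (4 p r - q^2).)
h(y) = y^3 - 9*y^2 + 48*y - 468

Identify coefficients: p = 9, q = -6, r = -12.
Plug into h(y) = y^3 - p y^2 - 4 r y + (4 p r - q^2):
  h(y) = y^3 - (9) y^2 - 4*(-12) y + (4*(9)*(-12) - (-6)^2)
       = y^3 + (-9) y^2 + (48) y + (-468).
Simplifying: h(y) = y^3 - 9*y^2 + 48*y - 468.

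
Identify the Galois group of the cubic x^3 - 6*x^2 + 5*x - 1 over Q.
Gal(K/Q) = A_3 (cyclic of order 3)

Compute the discriminant of x^3 + (-6)*x^2 + (5)*x + (-1): Δ = 49. Since Δ is a perfect square (Δ = 7^2), the Galois group is contained in A_3. Irreducibility forces the group to be transitive on three roots, so Gal = A_3.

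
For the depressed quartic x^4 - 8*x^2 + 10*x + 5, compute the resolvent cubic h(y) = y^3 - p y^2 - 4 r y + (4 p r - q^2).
h(y) = y^3 + 8*y^2 - 20*y - 260

Identify coefficients: p = -8, q = 10, r = 5.
Plug into h(y) = y^3 - p y^2 - 4 r y + (4 p r - q^2):
  h(y) = y^3 - (-8) y^2 - 4*(5) y + (4*(-8)*(5) - (10)^2)
       = y^3 + (8) y^2 + (-20) y + (-260).
Simplifying: h(y) = y^3 + 8*y^2 - 20*y - 260.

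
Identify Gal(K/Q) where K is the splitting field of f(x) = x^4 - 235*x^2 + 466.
Gal(K/Q) = V_4 (Klein four-group, Z/2Z × Z/2Z)

f factors as (x^2 - 233)(x^2 - 2), so the splitting field is K = Q(sqrt(233), sqrt(2)). The elements 233, 2, 466 are all non-squares in Q, so sqrt(233) and sqrt(2) generate independent quadratic extensions. Thus [K:Q] = 4 and Gal(K/Q) is generated by the two order-2 automorphisms sqrt(233) ↦ -sqrt(233) and sqrt(2) ↦ -sqrt(2), giving V_4.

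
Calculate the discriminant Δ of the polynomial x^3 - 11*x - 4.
Δ = 4892

For a depressed cubic x^3 + p x + q the discriminant is Δ = -4 p^3 - 27 q^2 = -4*(-11)^3 - 27*(-4)^2 = 5324 - 432 = 4892.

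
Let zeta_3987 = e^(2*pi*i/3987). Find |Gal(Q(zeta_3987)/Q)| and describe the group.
|Gal(Q(zeta_3987)/Q)| = phi(3987) = 2652; group ≅ (Z/3987Z)^* ≅ Z/6Z × Z/442Z

The n-th cyclotomic polynomial Φ_3987(x) is the minimal polynomial of zeta_3987 over Q and has degree phi(3987) = 2652. So Q(zeta_3987) is a degree-2652 Galois extension with Galois group (Z/3987Z)^*. By CRT, (Z/3987Z)^* ≅ (Z/9Z)^* × (Z/443Z)^*. Each prime-power unit group is (Z/9Z)^* ≅ Z/6Z; (Z/443Z)^* ≅ Z/442Z. Hence Gal(Q(zeta_3987)/Q) ≅ Z/6Z × Z/442Z.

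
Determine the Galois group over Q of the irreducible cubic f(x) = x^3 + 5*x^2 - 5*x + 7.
Gal(K/Q) = S_3 (symmetric group of order 6)

Compute the discriminant of x^3 + (5)*x^2 + (-5)*x + (7): Δ = -6848. Since Δ is not a rational square, the Galois group is not contained in A_3; it must be the full S_3 (irreducibility of the cubic rules out anything smaller).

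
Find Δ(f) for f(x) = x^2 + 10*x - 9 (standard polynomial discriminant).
Δ = 136

For a quadratic a x^2 + b x + c the discriminant is Δ = b^2 - 4ac = (10)^2 - 4*(1)*(-9) = 100 - (-36) = 136.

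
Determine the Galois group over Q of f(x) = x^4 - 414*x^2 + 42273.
Gal(K/Q) = V_4 (Klein four-group, Z/2Z × Z/2Z)

f factors as (x^2 - 183)(x^2 - 231), so the splitting field is K = Q(sqrt(183), sqrt(231)). The elements 183, 231, 42273 are all non-squares in Q, so sqrt(183) and sqrt(231) generate independent quadratic extensions. Thus [K:Q] = 4 and Gal(K/Q) is generated by the two order-2 automorphisms sqrt(183) ↦ -sqrt(183) and sqrt(231) ↦ -sqrt(231), giving V_4.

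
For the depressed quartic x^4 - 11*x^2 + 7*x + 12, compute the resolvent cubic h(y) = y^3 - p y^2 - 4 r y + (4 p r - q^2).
h(y) = y^3 + 11*y^2 - 48*y - 577

Identify coefficients: p = -11, q = 7, r = 12.
Plug into h(y) = y^3 - p y^2 - 4 r y + (4 p r - q^2):
  h(y) = y^3 - (-11) y^2 - 4*(12) y + (4*(-11)*(12) - (7)^2)
       = y^3 + (11) y^2 + (-48) y + (-577).
Simplifying: h(y) = y^3 + 11*y^2 - 48*y - 577.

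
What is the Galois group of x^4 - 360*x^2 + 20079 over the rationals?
Gal(K/Q) = V_4 (Klein four-group, Z/2Z × Z/2Z)

f factors as (x^2 - 291)(x^2 - 69), so the splitting field is K = Q(sqrt(291), sqrt(69)). The elements 291, 69, 20079 are all non-squares in Q, so sqrt(291) and sqrt(69) generate independent quadratic extensions. Thus [K:Q] = 4 and Gal(K/Q) is generated by the two order-2 automorphisms sqrt(291) ↦ -sqrt(291) and sqrt(69) ↦ -sqrt(69), giving V_4.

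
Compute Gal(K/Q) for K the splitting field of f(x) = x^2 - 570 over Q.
Gal(K/Q) = Z/2Z (cyclic of order 2)

x^2 - 570 is irreducible over Q since 570 is not a rational square. The splitting field Q(sqrt(570)) has degree 2 over Q, and its unique nontrivial automorphism is sqrt(570) ↦ -sqrt(570). Hence Gal(Q(sqrt(570))/Q) = Z/2Z.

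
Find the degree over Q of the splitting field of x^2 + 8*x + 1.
[K:Q] = 2

The discriminant of x^2 + (8)*x + (1) is b^2 - 4c = 64 - (4) = 60. Since 60 is not a perfect square in Q, the polynomial is irreducible over Q. Its two roots generate a degree-2 extension, so [K:Q] = 2.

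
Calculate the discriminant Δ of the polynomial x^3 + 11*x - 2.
Δ = -5432

For a depressed cubic x^3 + p x + q the discriminant is Δ = -4 p^3 - 27 q^2 = -4*(11)^3 - 27*(-2)^2 = -5324 - 108 = -5432.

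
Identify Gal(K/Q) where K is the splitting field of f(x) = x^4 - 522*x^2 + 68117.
Gal(K/Q) = V_4 (Klein four-group, Z/2Z × Z/2Z)

f factors as (x^2 - 263)(x^2 - 259), so the splitting field is K = Q(sqrt(263), sqrt(259)). The elements 263, 259, 68117 are all non-squares in Q, so sqrt(263) and sqrt(259) generate independent quadratic extensions. Thus [K:Q] = 4 and Gal(K/Q) is generated by the two order-2 automorphisms sqrt(263) ↦ -sqrt(263) and sqrt(259) ↦ -sqrt(259), giving V_4.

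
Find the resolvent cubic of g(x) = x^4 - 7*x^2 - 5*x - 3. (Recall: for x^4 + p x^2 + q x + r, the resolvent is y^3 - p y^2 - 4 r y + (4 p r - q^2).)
h(y) = y^3 + 7*y^2 + 12*y + 59

Identify coefficients: p = -7, q = -5, r = -3.
Plug into h(y) = y^3 - p y^2 - 4 r y + (4 p r - q^2):
  h(y) = y^3 - (-7) y^2 - 4*(-3) y + (4*(-7)*(-3) - (-5)^2)
       = y^3 + (7) y^2 + (12) y + (59).
Simplifying: h(y) = y^3 + 7*y^2 + 12*y + 59.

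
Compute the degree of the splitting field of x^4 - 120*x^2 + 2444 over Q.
[K:Q] = 4

f factors as (x^2 - 26)(x^2 - 94); the splitting field is K = Q(sqrt(26), sqrt(94)). Since 26, 94, and 2444 are all non-squares in Q, the three subfields Q(sqrt(26)), Q(sqrt(94)), Q(sqrt(2444)) are distinct degree-2 extensions, so [K:Q] = 4 (Klein four Galois group).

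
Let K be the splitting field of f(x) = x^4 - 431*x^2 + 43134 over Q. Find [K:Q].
[K:Q] = 4

f factors as (x^2 - 273)(x^2 - 158); the splitting field is K = Q(sqrt(273), sqrt(158)). Since 273, 158, and 43134 are all non-squares in Q, the three subfields Q(sqrt(273)), Q(sqrt(158)), Q(sqrt(43134)) are distinct degree-2 extensions, so [K:Q] = 4 (Klein four Galois group).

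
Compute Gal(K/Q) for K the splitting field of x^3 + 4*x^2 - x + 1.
Gal(K/Q) = S_3 (symmetric group of order 6)

Compute the discriminant of x^3 + (4)*x^2 + (-1)*x + (1): Δ = -335. Since Δ is not a rational square, the Galois group is not contained in A_3; it must be the full S_3 (irreducibility of the cubic rules out anything smaller).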